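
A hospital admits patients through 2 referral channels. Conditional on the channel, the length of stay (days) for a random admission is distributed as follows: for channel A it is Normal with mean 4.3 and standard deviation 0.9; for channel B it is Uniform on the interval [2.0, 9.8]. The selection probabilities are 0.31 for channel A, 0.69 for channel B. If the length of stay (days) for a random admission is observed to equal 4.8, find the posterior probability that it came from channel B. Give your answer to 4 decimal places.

0.4290

Likelihoods f(4.8 | ·): A: 0.37988; B: 0.128205.
Posterior ∝ prior × likelihood. Numerator for B: 0.69·0.128205 = 0.0884615.
Normalizing constant: 0.31·0.37988 + 0.69·0.128205 = 0.206224.
P(B | observation) = 0.0884615 / 0.206224 = 0.428958.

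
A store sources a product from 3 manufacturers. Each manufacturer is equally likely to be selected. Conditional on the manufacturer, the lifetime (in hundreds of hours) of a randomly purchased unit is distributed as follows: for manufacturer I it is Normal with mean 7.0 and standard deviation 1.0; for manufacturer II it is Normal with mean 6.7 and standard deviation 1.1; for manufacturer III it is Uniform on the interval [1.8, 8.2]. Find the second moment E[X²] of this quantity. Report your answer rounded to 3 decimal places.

41.504

For each component E[X²] = Var + (mean)², giving I: 50; II: 46.1; III: 28.4133.
Overall E[X²] = 0.333333·50 + 0.333333·46.1 + 0.333333·28.4133 = 41.5044.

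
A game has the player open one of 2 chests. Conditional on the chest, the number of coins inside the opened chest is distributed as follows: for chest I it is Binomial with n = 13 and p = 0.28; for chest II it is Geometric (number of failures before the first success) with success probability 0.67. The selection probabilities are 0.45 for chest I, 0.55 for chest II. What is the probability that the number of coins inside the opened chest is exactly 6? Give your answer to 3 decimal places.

Conditional on each chest, P(X = 6): I: 0.0829455; II: 0.000865284.
By total probability, P(X = 6) = 0.45·0.0829455 + 0.55·0.000865284 = 0.0378014.

0.038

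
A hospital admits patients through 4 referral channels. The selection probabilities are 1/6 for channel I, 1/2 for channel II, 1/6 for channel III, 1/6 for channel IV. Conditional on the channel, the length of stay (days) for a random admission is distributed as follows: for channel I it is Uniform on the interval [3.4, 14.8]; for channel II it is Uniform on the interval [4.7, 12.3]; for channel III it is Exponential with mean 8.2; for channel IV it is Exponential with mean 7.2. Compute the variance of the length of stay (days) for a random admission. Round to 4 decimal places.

Per component, I: μ=9.1, E[X²]=93.64; II: μ=8.5, E[X²]=77.0633; III: μ=8.2, E[X²]=134.48; IV: μ=7.2, E[X²]=103.68.
E[X] = 0.166667·9.1 + 0.5·8.5 + 0.166667·8.2 + 0.166667·7.2 = 8.33333.
E[X²] = 0.166667·93.64 + 0.5·77.0633 + 0.166667·134.48 + 0.166667·103.68 = 93.8317.
Var(X) = E[X²] − (E[X])² = 93.8317 − 69.4444 = 24.3872.

24.3872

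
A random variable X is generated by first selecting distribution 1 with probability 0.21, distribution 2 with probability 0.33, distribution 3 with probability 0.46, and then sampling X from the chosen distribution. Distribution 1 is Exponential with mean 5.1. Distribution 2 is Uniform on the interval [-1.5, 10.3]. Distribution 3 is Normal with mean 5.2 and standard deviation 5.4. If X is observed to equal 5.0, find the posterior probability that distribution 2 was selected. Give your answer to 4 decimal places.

Likelihoods f(5.0 | ·): 1: 0.0735616; 2: 0.0847458; 3: 0.0738275.
Posterior ∝ prior × likelihood. Numerator for 2: 0.33·0.0847458 = 0.0279661.
Normalizing constant: 0.21·0.0735616 + 0.33·0.0847458 + 0.46·0.0738275 = 0.0773747.
P(2 | observation) = 0.0279661 / 0.0773747 = 0.361437.

0.3614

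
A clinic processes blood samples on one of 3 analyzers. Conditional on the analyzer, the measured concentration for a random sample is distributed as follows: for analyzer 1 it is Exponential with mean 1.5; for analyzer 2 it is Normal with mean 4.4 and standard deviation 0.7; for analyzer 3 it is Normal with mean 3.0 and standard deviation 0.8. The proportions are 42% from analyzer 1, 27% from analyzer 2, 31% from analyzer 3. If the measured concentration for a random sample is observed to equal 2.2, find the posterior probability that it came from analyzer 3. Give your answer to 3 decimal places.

Likelihoods f(2.2 | ·): 1: 0.153795; 2: 0.00408253; 3: 0.302463.
Posterior ∝ prior × likelihood. Numerator for 3: 0.31·0.302463 = 0.0937637.
Normalizing constant: 0.42·0.153795 + 0.27·0.00408253 + 0.31·0.302463 = 0.15946.
P(3 | observation) = 0.0937637 / 0.15946 = 0.588007.

0.588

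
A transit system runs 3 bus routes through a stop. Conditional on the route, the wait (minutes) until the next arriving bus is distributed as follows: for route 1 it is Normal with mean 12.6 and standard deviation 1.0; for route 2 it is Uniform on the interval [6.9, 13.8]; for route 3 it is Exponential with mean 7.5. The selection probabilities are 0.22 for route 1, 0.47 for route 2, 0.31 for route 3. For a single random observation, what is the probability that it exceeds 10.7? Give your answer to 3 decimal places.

0.499

Conditional on each route, P(X > 10.7): 1: 0.971283; 2: 0.449275; 3: 0.240108.
By total probability, P(X > 10.7) = 0.22·0.971283 + 0.47·0.449275 + 0.31·0.240108 = 0.499275.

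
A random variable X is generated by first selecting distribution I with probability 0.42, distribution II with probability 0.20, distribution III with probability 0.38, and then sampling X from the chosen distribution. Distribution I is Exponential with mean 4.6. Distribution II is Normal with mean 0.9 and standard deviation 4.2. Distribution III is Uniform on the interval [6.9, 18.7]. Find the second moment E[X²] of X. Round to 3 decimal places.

For each component E[X²] = Var + (mean)², giving I: 42.32; II: 18.45; III: 175.443.
Overall E[X²] = 0.42·42.32 + 0.2·18.45 + 0.38·175.443 = 88.1329.

88.133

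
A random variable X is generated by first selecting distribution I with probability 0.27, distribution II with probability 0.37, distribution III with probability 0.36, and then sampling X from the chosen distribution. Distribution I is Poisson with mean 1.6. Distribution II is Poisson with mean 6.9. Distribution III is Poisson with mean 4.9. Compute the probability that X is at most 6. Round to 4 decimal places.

0.7212

Conditional on each component, P(X ≤ 6): I: 0.998664; II: 0.464715; III: 0.776655.
By total probability, P(X ≤ 6) = 0.27·0.998664 + 0.37·0.464715 + 0.36·0.776655 = 0.72118.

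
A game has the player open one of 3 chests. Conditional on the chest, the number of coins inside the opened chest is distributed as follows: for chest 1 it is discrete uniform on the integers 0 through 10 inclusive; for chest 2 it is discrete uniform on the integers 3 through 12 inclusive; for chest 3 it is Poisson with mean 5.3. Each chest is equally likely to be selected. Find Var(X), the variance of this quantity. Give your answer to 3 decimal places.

9.092

Per component, 1: μ=5, E[X²]=35; 2: μ=7.5, E[X²]=64.5; 3: μ=5.3, E[X²]=33.39.
E[X] = 0.333333·5 + 0.333333·7.5 + 0.333333·5.3 = 5.93333.
E[X²] = 0.333333·35 + 0.333333·64.5 + 0.333333·33.39 = 44.2967.
Var(X) = E[X²] − (E[X])² = 44.2967 − 35.2044 = 9.09222.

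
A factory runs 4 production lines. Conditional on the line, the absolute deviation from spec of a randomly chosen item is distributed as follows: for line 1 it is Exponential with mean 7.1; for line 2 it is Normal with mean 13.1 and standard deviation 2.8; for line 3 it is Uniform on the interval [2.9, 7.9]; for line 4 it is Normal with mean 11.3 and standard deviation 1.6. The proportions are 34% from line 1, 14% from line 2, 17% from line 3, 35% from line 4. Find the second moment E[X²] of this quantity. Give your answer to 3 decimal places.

110.301

For each component E[X²] = Var + (mean)², giving 1: 100.82; 2: 179.45; 3: 31.2433; 4: 130.25.
Overall E[X²] = 0.34·100.82 + 0.14·179.45 + 0.17·31.2433 + 0.35·130.25 = 110.301.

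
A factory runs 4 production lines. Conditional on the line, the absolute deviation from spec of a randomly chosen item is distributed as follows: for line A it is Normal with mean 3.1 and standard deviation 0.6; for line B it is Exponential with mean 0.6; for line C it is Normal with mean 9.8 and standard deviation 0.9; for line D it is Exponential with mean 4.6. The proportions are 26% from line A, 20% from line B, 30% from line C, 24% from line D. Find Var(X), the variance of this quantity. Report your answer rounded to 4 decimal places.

17.2471

Per component, A: μ=3.1, E[X²]=9.97; B: μ=0.6, E[X²]=0.72; C: μ=9.8, E[X²]=96.85; D: μ=4.6, E[X²]=42.32.
E[X] = 0.26·3.1 + 0.2·0.6 + 0.3·9.8 + 0.24·4.6 = 4.97.
E[X²] = 0.26·9.97 + 0.2·0.72 + 0.3·96.85 + 0.24·42.32 = 41.948.
Var(X) = E[X²] − (E[X])² = 41.948 − 24.7009 = 17.2471.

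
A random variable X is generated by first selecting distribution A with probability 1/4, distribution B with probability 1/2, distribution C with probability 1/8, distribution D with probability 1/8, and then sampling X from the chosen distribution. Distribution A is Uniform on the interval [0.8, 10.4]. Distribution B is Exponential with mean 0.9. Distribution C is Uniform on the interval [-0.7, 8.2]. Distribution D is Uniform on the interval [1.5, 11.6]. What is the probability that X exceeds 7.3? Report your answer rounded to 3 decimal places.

Conditional on each component, P(X > 7.3): A: 0.322917; B: 0.000300185; C: 0.101124; D: 0.425743.
By total probability, P(X > 7.3) = 0.25·0.322917 + 0.5·0.000300185 + 0.125·0.101124 + 0.125·0.425743 = 0.146738.

0.147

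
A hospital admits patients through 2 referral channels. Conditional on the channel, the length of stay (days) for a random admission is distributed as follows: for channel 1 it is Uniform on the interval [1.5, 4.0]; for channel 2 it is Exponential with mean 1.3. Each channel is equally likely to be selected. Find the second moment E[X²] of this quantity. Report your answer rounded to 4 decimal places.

For each component E[X²] = Var + (mean)², giving 1: 8.08333; 2: 3.38.
Overall E[X²] = 0.5·8.08333 + 0.5·3.38 = 5.73167.

5.7317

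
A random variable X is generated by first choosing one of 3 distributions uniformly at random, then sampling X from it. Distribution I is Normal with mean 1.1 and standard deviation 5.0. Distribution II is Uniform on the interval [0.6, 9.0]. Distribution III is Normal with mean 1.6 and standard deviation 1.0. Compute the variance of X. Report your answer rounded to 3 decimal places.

13.313

Per component, I: μ=1.1, E[X²]=26.21; II: μ=4.8, E[X²]=28.92; III: μ=1.6, E[X²]=3.56.
E[X] = 0.333333·1.1 + 0.333333·4.8 + 0.333333·1.6 = 2.5.
E[X²] = 0.333333·26.21 + 0.333333·28.92 + 0.333333·3.56 = 19.5633.
Var(X) = E[X²] − (E[X])² = 19.5633 − 6.25 = 13.3133.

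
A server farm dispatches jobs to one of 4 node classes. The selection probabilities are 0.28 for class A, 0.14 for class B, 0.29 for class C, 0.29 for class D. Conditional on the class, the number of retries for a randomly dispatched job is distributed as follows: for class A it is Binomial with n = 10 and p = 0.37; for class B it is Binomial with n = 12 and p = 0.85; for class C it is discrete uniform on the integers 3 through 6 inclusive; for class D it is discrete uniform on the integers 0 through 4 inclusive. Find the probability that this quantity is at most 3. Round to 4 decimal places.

0.4333

Conditional on each class, P(X ≤ 3): A: 0.459996; B: 5.47791e-06; C: 0.25; D: 0.8.
By total probability, P(X ≤ 3) = 0.28·0.459996 + 0.14·5.47791e-06 + 0.29·0.25 + 0.29·0.8 = 0.4333.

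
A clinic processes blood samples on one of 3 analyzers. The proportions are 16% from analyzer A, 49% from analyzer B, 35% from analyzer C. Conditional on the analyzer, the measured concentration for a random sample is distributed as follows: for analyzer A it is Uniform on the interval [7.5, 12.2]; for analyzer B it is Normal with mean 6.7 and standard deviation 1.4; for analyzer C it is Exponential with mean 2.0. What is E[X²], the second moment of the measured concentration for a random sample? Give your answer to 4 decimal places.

For each component E[X²] = Var + (mean)², giving A: 98.8633; B: 46.85; C: 8.
Overall E[X²] = 0.16·98.8633 + 0.49·46.85 + 0.35·8 = 41.5746.

41.5746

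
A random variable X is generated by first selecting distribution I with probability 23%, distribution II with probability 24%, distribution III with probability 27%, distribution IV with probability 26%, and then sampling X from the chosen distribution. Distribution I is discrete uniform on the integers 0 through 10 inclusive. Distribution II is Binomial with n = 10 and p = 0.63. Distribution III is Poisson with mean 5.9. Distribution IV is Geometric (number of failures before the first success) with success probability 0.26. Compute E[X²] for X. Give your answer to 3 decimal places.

For each component E[X²] = Var + (mean)², giving I: 35; II: 42.021; III: 40.71; IV: 19.0473.
Overall E[X²] = 0.23·35 + 0.24·42.021 + 0.27·40.71 + 0.26·19.0473 = 34.079.

34.079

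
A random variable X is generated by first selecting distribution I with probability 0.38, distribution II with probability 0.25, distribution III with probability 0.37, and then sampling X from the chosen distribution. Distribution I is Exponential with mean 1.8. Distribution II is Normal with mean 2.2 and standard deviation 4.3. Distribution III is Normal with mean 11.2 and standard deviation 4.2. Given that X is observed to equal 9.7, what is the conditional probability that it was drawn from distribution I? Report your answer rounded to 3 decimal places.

0.025

Likelihoods f(9.7 | ·): I: 0.00253725; II: 0.0202693; III: 0.0891176.
Posterior ∝ prior × likelihood. Numerator for I: 0.38·0.00253725 = 0.000964154.
Normalizing constant: 0.38·0.00253725 + 0.25·0.0202693 + 0.37·0.0891176 = 0.039005.
P(I | observation) = 0.000964154 / 0.039005 = 0.0247187.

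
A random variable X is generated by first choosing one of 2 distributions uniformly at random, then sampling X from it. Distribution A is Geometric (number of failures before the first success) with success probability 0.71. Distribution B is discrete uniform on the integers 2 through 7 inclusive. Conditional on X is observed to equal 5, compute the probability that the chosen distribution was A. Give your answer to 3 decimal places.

Likelihoods P(X=5 | ·): A: 0.00145629; B: 0.166667.
Posterior ∝ prior × likelihood. Numerator for A: 0.5·0.00145629 = 0.000728146.
Normalizing constant: 0.5·0.00145629 + 0.5·0.166667 = 0.0840615.
P(A | observation) = 0.000728146 / 0.0840615 = 0.00866206.

0.009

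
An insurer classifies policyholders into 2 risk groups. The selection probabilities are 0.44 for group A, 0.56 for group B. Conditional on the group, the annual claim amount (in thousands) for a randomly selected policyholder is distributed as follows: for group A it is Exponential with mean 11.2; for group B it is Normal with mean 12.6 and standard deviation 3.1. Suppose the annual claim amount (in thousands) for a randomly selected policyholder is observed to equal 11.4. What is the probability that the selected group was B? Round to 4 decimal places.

Likelihoods f(11.4 | ·): A: 0.032265; B: 0.119402.
Posterior ∝ prior × likelihood. Numerator for B: 0.56·0.119402 = 0.0668649.
Normalizing constant: 0.44·0.032265 + 0.56·0.119402 = 0.0810615.
P(B | observation) = 0.0668649 / 0.0810615 = 0.824866.

0.8249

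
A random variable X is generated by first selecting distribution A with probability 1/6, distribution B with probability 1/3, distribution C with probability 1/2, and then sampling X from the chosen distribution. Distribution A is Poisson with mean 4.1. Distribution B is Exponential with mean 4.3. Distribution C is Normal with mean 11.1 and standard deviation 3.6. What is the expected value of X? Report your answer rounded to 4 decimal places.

7.6667

Component means — A: 4.1; B: 4.3; C: 11.1.
E[X] = 0.166667·4.1 + 0.333333·4.3 + 0.5·11.1 = 7.66667.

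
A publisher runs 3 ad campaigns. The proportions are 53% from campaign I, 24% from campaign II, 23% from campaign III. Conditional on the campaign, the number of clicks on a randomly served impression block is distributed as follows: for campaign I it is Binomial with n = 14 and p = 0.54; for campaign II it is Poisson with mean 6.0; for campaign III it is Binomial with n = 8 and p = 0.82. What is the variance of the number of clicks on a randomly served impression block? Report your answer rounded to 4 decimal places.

Per component, I: μ=7.56, E[X²]=60.6312; II: μ=6, E[X²]=42; III: μ=6.56, E[X²]=44.2144.
E[X] = 0.53·7.56 + 0.24·6 + 0.23·6.56 = 6.9556.
E[X²] = 0.53·60.6312 + 0.24·42 + 0.23·44.2144 = 52.3838.
Var(X) = E[X²] − (E[X])² = 52.3838 − 48.3804 = 4.00348.

4.0035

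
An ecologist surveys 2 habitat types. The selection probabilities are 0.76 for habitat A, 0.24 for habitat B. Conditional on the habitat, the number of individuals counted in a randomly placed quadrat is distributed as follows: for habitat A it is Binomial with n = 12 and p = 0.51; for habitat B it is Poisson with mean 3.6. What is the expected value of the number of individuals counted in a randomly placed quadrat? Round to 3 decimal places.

Component means — A: 6.12; B: 3.6.
E[X] = 0.76·6.12 + 0.24·3.6 = 5.5152.

5.515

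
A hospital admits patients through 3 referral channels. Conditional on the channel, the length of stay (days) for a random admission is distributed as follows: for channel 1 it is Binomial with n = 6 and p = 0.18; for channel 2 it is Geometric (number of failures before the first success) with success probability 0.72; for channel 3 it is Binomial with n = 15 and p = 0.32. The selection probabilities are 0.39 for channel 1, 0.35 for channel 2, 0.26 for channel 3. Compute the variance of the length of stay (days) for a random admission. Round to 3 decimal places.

4.622

Per component, 1: μ=1.08, E[X²]=2.052; 2: μ=0.388889, E[X²]=0.691358; 3: μ=4.8, E[X²]=26.304.
E[X] = 0.39·1.08 + 0.35·0.388889 + 0.26·4.8 = 1.80531.
E[X²] = 0.39·2.052 + 0.35·0.691358 + 0.26·26.304 = 7.8813.
Var(X) = E[X²] − (E[X])² = 7.8813 − 3.25915 = 4.62215.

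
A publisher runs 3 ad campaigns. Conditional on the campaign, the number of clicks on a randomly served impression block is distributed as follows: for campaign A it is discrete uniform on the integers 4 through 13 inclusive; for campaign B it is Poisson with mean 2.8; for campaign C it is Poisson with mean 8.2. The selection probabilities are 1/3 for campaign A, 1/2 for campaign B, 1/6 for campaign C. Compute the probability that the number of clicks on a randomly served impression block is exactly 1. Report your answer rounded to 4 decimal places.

0.0855

Conditional on each campaign, P(X = 1): A: 0; B: 0.170268; C: 0.00225216.
By total probability, P(X = 1) = 0.333333·0 + 0.5·0.170268 + 0.166667·0.00225216 = 0.0855094.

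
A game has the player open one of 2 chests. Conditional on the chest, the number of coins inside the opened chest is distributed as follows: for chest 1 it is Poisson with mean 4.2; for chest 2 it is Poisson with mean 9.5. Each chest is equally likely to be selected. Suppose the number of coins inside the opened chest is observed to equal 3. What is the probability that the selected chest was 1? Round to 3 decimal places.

0.945

Likelihoods P(X=3 | ·): 1: 0.185165; 2: 0.010696.
Posterior ∝ prior × likelihood. Numerator for 1: 0.5·0.185165 = 0.0925827.
Normalizing constant: 0.5·0.185165 + 0.5·0.010696 = 0.0979307.
P(1 | observation) = 0.0925827 / 0.0979307 = 0.94539.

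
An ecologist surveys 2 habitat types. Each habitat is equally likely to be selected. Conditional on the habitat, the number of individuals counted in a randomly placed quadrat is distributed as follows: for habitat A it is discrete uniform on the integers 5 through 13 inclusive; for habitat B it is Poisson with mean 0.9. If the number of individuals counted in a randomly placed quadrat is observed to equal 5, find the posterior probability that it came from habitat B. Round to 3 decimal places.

0.018

Likelihoods P(X=5 | ·): A: 0.111111; B: 0.00200063.
Posterior ∝ prior × likelihood. Numerator for B: 0.5·0.00200063 = 0.00100031.
Normalizing constant: 0.5·0.111111 + 0.5·0.00200063 = 0.0565559.
P(B | observation) = 0.00100031 / 0.0565559 = 0.0176872.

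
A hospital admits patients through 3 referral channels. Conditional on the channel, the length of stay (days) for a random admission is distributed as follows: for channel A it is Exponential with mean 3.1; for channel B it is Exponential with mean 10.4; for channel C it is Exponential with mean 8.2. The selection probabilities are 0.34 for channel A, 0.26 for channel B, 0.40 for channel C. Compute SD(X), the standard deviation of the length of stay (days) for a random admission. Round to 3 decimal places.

Per component, A: μ=3.1, E[X²]=19.22; B: μ=10.4, E[X²]=216.32; C: μ=8.2, E[X²]=134.48.
E[X] = 0.34·3.1 + 0.26·10.4 + 0.4·8.2 = 7.038.
E[X²] = 0.34·19.22 + 0.26·216.32 + 0.4·134.48 = 116.57.
Var(X) = E[X²] − (E[X])² = 116.57 − 49.5334 = 67.0366.
SD(X) = √67.0366 = 8.18759.

8.188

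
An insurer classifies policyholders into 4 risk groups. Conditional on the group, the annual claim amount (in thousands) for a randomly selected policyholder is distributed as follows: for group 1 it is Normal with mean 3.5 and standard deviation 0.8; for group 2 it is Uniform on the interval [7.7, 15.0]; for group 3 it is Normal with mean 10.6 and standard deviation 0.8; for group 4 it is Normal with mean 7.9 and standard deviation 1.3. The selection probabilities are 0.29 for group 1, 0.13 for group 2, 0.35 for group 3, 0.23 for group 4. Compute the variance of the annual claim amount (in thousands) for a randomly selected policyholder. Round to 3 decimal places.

Per component, 1: μ=3.5, E[X²]=12.89; 2: μ=11.35, E[X²]=133.263; 3: μ=10.6, E[X²]=113; 4: μ=7.9, E[X²]=64.1.
E[X] = 0.29·3.5 + 0.13·11.35 + 0.35·10.6 + 0.23·7.9 = 8.0175.
E[X²] = 0.29·12.89 + 0.13·133.263 + 0.35·113 + 0.23·64.1 = 75.3553.
Var(X) = E[X²] − (E[X])² = 75.3553 − 64.2803 = 11.075.

11.075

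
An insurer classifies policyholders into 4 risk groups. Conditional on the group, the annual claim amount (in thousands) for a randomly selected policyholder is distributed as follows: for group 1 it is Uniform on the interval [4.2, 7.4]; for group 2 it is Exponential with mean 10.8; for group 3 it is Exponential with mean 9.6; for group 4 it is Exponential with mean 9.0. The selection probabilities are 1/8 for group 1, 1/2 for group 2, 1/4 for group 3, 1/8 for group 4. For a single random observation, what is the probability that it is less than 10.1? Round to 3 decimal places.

Conditional on each group, P(X < 10.1): 1: 1; 2: 0.607487; 3: 0.650791; 4: 0.674444.
By total probability, P(X < 10.1) = 0.125·1 + 0.5·0.607487 + 0.25·0.650791 + 0.125·0.674444 = 0.675747.

0.676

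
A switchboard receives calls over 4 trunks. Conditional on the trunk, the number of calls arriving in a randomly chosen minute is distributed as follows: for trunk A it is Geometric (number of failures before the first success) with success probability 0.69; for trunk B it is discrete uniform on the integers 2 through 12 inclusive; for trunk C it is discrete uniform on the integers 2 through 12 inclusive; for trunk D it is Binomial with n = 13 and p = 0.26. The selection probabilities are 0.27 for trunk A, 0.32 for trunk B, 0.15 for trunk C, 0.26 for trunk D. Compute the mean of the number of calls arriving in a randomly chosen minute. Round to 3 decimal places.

Component means — A: 0.449275; B: 7; C: 7; D: 3.38.
E[X] = 0.27·0.449275 + 0.32·7 + 0.15·7 + 0.26·3.38 = 4.2901.

4.290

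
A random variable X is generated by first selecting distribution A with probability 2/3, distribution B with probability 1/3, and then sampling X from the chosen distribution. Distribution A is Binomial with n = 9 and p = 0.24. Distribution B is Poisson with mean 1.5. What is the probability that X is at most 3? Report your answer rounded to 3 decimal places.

Conditional on each component, P(X ≤ 3): A: 0.852455; B: 0.934358.
By total probability, P(X ≤ 3) = 0.666667·0.852455 + 0.333333·0.934358 = 0.879756.

0.880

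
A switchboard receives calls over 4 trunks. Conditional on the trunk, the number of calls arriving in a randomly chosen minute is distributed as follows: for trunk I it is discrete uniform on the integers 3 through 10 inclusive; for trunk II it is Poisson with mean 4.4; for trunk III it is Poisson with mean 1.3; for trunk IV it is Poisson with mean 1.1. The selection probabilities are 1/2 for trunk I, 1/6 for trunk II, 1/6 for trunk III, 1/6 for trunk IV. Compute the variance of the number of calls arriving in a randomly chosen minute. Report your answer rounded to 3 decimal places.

Per component, I: μ=6.5, E[X²]=47.5; II: μ=4.4, E[X²]=23.76; III: μ=1.3, E[X²]=2.99; IV: μ=1.1, E[X²]=2.31.
E[X] = 0.5·6.5 + 0.166667·4.4 + 0.166667·1.3 + 0.166667·1.1 = 4.38333.
E[X²] = 0.5·47.5 + 0.166667·23.76 + 0.166667·2.99 + 0.166667·2.31 = 28.5933.
Var(X) = E[X²] − (E[X])² = 28.5933 − 19.2136 = 9.37972.

9.380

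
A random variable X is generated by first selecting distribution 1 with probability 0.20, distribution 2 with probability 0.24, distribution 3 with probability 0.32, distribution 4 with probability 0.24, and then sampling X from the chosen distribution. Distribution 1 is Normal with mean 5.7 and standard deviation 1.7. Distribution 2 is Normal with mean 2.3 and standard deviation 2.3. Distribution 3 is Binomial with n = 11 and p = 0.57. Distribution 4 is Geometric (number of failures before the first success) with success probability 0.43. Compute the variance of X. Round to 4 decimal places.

Per component, 1: μ=5.7, E[X²]=35.38; 2: μ=2.3, E[X²]=10.58; 3: μ=6.27, E[X²]=42.009; 4: μ=1.32558, E[X²]=4.83991.
E[X] = 0.2·5.7 + 0.24·2.3 + 0.32·6.27 + 0.24·1.32558 = 4.01654.
E[X²] = 0.2·35.38 + 0.24·10.58 + 0.32·42.009 + 0.24·4.83991 = 24.2197.
Var(X) = E[X²] − (E[X])² = 24.2197 − 16.1326 = 8.08707.

8.0871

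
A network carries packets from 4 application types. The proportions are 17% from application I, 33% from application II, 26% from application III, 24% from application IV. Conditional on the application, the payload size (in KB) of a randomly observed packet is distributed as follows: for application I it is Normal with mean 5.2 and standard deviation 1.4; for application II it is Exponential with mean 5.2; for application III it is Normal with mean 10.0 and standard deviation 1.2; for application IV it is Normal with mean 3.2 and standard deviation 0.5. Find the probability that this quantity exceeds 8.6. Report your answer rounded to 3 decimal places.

Conditional on each application, P(X > 8.6): I: 0.00757922; II: 0.191313; III: 0.878327; IV: 0.
By total probability, P(X > 8.6) = 0.17·0.00757922 + 0.33·0.191313 + 0.26·0.878327 + 0.24·0 = 0.292787.

0.293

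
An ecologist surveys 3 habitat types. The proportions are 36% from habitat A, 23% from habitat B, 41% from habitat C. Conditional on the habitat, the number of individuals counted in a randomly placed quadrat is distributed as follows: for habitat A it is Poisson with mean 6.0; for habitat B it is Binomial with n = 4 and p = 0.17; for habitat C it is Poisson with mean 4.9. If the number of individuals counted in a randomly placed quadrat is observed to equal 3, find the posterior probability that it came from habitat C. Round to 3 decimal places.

0.625

Likelihoods P(X=3 | ·): A: 0.0892351; B: 0.0163112; C: 0.146014.
Posterior ∝ prior × likelihood. Numerator for C: 0.41·0.146014 = 0.0598657.
Normalizing constant: 0.36·0.0892351 + 0.23·0.0163112 + 0.41·0.146014 = 0.0957419.
P(C | observation) = 0.0598657 / 0.0957419 = 0.625282.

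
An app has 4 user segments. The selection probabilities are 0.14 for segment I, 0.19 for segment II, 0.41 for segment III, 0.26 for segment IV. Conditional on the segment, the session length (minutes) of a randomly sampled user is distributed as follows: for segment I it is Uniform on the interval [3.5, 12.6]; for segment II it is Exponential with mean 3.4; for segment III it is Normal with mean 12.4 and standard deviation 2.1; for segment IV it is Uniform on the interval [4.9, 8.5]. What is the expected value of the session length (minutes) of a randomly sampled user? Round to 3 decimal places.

Component means — I: 8.05; II: 3.4; III: 12.4; IV: 6.7.
E[X] = 0.14·8.05 + 0.19·3.4 + 0.41·12.4 + 0.26·6.7 = 8.599.

8.599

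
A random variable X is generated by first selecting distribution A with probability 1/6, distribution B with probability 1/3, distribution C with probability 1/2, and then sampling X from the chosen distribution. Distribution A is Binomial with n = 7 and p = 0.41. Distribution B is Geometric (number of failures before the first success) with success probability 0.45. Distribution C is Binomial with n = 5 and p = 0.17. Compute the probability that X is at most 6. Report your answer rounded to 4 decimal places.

Conditional on each component, P(X ≤ 6): A: 0.998052; B: 0.984776; C: 1.
By total probability, P(X ≤ 6) = 0.166667·0.998052 + 0.333333·0.984776 + 0.5·1 = 0.994601.

0.9946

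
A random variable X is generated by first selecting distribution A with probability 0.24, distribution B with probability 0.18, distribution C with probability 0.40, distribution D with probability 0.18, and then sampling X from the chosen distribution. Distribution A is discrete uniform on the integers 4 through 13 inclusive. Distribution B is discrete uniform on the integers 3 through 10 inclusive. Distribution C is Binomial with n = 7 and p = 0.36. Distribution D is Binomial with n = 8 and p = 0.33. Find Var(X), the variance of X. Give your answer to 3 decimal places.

Per component, A: μ=8.5, E[X²]=80.5; B: μ=6.5, E[X²]=47.5; C: μ=2.52, E[X²]=7.9632; D: μ=2.64, E[X²]=8.7384.
E[X] = 0.24·8.5 + 0.18·6.5 + 0.4·2.52 + 0.18·2.64 = 4.6932.
E[X²] = 0.24·80.5 + 0.18·47.5 + 0.4·7.9632 + 0.18·8.7384 = 32.6282.
Var(X) = E[X²] − (E[X])² = 32.6282 − 22.0261 = 10.6021.

10.602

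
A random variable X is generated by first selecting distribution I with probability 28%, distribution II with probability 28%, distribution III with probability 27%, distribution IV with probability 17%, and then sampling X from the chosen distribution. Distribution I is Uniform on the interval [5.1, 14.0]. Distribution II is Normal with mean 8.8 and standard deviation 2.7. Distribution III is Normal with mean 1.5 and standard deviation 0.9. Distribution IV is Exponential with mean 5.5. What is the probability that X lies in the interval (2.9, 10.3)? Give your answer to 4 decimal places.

Conditional on each component, P(2.9 < X < 10.3): I: 0.58427; II: 0.696305; III: 0.0599069; IV: 0.436509.
By total probability, P(2.9 < X < 10.3) = 0.28·0.58427 + 0.28·0.696305 + 0.27·0.0599069 + 0.17·0.436509 = 0.448942.

0.4489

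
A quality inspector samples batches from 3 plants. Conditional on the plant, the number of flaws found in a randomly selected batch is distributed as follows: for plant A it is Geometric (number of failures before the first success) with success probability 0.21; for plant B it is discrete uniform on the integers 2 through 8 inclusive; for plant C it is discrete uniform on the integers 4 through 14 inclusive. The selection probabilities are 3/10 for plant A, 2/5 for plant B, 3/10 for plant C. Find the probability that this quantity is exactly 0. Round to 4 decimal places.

0.0630

Conditional on each plant, P(X = 0): A: 0.21; B: 0; C: 0.
By total probability, P(X = 0) = 0.3·0.21 + 0.4·0 + 0.3·0 = 0.063.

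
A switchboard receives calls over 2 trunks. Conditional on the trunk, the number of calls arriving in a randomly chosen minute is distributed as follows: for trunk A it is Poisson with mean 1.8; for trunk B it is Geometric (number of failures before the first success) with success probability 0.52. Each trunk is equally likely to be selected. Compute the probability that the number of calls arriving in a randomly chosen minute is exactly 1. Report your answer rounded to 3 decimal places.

0.274

Conditional on each trunk, P(X = 1): A: 0.297538; B: 0.2496.
By total probability, P(X = 1) = 0.5·0.297538 + 0.5·0.2496 = 0.273569.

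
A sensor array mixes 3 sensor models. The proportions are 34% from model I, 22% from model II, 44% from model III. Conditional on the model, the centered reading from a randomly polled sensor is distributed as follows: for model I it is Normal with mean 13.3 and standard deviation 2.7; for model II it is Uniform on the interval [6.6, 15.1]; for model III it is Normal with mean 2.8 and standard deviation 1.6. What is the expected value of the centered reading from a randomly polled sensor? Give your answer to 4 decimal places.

8.1410

Component means — I: 13.3; II: 10.85; III: 2.8.
E[X] = 0.34·13.3 + 0.22·10.85 + 0.44·2.8 = 8.141.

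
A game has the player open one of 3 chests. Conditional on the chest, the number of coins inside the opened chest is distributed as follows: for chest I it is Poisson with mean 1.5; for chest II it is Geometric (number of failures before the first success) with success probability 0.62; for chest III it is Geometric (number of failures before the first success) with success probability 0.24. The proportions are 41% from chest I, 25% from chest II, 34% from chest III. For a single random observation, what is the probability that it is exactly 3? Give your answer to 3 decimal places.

Conditional on each chest, P(X = 3): I: 0.125511; II: 0.0340206; III: 0.105354.
By total probability, P(X = 3) = 0.41·0.125511 + 0.25·0.0340206 + 0.34·0.105354 = 0.095785.

0.096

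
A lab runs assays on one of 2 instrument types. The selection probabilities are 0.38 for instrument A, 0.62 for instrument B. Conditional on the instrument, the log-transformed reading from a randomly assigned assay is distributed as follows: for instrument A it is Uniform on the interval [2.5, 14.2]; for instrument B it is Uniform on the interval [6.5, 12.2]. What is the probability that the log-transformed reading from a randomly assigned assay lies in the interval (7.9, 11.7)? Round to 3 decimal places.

Conditional on each instrument, P(7.9 < X < 11.7): A: 0.324786; B: 0.666667.
By total probability, P(7.9 < X < 11.7) = 0.38·0.324786 + 0.62·0.666667 = 0.536752.

0.537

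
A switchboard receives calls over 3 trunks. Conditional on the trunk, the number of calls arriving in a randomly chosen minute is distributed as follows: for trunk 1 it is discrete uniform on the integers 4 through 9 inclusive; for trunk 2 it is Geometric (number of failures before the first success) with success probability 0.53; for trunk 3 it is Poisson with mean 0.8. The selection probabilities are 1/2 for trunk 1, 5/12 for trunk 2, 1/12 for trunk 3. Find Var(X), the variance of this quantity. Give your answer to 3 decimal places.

Per component, 1: μ=6.5, E[X²]=45.1667; 2: μ=0.886792, E[X²]=2.45959; 3: μ=0.8, E[X²]=1.44.
E[X] = 0.5·6.5 + 0.416667·0.886792 + 0.0833333·0.8 = 3.68616.
E[X²] = 0.5·45.1667 + 0.416667·2.45959 + 0.0833333·1.44 = 23.7282.
Var(X) = E[X²] − (E[X])² = 23.7282 − 13.5878 = 10.1404.

10.140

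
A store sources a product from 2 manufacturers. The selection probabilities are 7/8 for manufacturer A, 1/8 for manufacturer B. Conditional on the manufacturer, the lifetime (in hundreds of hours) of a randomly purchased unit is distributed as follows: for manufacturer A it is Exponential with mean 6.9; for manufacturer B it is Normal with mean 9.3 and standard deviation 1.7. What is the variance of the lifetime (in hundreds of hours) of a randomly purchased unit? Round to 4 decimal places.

42.6500

Per component, A: μ=6.9, E[X²]=95.22; B: μ=9.3, E[X²]=89.38.
E[X] = 0.875·6.9 + 0.125·9.3 = 7.2.
E[X²] = 0.875·95.22 + 0.125·89.38 = 94.49.
Var(X) = E[X²] − (E[X])² = 94.49 − 51.84 = 42.65.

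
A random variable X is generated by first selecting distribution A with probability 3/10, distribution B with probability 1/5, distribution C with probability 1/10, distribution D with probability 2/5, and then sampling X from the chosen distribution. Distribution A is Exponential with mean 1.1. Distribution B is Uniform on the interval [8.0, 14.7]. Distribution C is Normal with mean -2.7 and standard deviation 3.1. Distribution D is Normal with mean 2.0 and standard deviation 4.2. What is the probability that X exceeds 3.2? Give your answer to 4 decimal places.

0.3742

Conditional on each component, P(X > 3.2): A: 0.0545253; B: 1; C: 0.0285055; D: 0.387548.
By total probability, P(X > 3.2) = 0.3·0.0545253 + 0.2·1 + 0.1·0.0285055 + 0.4·0.387548 = 0.374228.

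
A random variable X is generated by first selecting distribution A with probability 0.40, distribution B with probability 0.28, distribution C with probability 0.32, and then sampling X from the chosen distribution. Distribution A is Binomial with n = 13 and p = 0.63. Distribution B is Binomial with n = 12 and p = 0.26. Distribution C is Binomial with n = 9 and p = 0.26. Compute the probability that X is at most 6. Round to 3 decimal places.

Conditional on each component, P(X ≤ 6): A: 0.1654; B: 0.982246; C: 0.998272.
By total probability, P(X ≤ 6) = 0.4·0.1654 + 0.28·0.982246 + 0.32·0.998272 = 0.660636.

0.661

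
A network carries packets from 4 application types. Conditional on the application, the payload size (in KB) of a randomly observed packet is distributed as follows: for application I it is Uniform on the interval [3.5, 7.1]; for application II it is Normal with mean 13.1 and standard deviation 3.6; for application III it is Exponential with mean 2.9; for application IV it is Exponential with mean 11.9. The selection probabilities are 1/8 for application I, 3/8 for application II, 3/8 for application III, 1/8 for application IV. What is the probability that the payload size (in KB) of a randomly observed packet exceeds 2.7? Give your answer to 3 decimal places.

0.747

Conditional on each application, P(X > 2.7): I: 1; II: 0.998067; III: 0.394146; IV: 0.797008.
By total probability, P(X > 2.7) = 0.125·1 + 0.375·0.998067 + 0.375·0.394146 + 0.125·0.797008 = 0.746706.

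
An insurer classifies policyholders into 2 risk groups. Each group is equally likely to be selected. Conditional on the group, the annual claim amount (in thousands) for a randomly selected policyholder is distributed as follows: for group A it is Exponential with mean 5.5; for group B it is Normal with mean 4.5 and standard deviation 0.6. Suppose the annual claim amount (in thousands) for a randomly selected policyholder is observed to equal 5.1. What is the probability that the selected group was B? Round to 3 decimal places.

Likelihoods f(5.1 | ·): A: 0.071933; B: 0.403285.
Posterior ∝ prior × likelihood. Numerator for B: 0.5·0.403285 = 0.201642.
Normalizing constant: 0.5·0.071933 + 0.5·0.403285 = 0.237609.
P(B | observation) = 0.201642 / 0.237609 = 0.848632.

0.849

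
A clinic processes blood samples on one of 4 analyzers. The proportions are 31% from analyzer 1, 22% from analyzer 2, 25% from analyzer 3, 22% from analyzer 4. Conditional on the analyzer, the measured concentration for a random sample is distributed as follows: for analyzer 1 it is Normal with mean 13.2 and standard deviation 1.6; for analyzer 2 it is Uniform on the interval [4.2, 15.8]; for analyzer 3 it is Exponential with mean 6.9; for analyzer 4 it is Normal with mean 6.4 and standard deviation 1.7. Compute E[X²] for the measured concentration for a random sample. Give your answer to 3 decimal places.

112.727

For each component E[X²] = Var + (mean)², giving 1: 176.8; 2: 111.213; 3: 95.22; 4: 43.85.
Overall E[X²] = 0.31·176.8 + 0.22·111.213 + 0.25·95.22 + 0.22·43.85 = 112.727.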